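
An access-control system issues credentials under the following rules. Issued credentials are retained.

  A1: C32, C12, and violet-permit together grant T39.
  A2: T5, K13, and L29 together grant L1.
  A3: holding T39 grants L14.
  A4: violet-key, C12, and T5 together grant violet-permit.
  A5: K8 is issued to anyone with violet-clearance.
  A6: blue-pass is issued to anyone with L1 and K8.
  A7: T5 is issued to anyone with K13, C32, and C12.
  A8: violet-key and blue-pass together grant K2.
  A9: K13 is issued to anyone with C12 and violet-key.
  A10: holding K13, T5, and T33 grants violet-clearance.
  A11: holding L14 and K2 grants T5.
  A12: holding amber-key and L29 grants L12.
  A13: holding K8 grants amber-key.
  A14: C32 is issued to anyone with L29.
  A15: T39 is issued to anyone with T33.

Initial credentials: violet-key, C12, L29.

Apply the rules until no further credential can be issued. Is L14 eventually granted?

Holding L29 grants C32 (A14).
Holding C12 and violet-key grants K13 (A9).
Holding K13, C32, and C12 grants T5 (A7).
Holding violet-key, C12, and T5 grants violet-permit (A4).
Holding C32, C12, and violet-permit grants T39 (A1).
Holding T39 grants L14 (A3).

Yes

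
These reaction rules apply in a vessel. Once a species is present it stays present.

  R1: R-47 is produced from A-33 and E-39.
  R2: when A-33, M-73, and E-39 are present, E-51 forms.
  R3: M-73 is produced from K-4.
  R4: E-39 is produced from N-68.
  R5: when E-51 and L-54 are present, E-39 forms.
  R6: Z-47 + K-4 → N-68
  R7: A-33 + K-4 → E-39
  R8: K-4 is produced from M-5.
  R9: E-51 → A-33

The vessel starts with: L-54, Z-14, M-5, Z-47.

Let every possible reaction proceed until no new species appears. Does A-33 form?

No

A-33 would need E-51 (R9), but E-51 never forms.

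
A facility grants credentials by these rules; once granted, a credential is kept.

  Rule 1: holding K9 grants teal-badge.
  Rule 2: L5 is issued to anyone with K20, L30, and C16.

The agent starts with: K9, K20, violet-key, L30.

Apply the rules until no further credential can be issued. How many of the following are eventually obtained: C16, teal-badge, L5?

1

Holding K9 grants teal-badge (Rule 1).
No rule produces C16, and it is not given.
teal-badge: reached.
L5 would need K20, L30, and C16 (Rule 2), but C16 is never granted.
Reached: teal-badge — 1 of the 3.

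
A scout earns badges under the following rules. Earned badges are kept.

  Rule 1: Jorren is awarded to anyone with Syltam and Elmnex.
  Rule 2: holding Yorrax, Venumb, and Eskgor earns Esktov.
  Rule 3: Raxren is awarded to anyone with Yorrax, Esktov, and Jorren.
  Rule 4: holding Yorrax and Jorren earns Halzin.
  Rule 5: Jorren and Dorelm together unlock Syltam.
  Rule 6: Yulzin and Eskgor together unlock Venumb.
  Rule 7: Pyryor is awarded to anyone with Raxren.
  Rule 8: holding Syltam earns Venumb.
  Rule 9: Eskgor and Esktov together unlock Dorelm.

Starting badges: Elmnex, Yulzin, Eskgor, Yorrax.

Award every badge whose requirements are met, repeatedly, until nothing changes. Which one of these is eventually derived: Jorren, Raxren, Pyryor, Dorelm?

With Yulzin and Eskgor, Venumb is earned (Rule 6).
With Yorrax, Venumb, and Eskgor, Esktov is earned (Rule 2).
With Eskgor and Esktov, Dorelm is earned (Rule 9).
Raxren would need Yorrax, Esktov, and Jorren (Rule 3), but Jorren is never earned. Jorren would need Syltam and Elmnex (Rule 1), but Syltam is never earned. Pyryor would need Raxren (Rule 7), but Raxren is never earned.

Dorelm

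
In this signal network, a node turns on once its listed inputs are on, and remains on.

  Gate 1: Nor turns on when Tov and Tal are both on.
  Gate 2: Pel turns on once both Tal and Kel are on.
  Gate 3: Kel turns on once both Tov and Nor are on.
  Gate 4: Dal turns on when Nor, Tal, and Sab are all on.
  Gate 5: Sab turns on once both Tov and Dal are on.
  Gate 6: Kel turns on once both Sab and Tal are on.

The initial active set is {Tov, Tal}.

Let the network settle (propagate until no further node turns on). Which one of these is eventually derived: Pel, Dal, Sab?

Pel

Tov and Tal are on, so Nor turns on (Gate 1).
Gate 3: Tov and Nor on → Kel on.
Gate 2: Tal and Kel on → Pel on.
Dal would need Nor, Tal, and Sab (Gate 4), but Sab never turns on. Sab would need Tov and Dal (Gate 5), but Dal never turns on.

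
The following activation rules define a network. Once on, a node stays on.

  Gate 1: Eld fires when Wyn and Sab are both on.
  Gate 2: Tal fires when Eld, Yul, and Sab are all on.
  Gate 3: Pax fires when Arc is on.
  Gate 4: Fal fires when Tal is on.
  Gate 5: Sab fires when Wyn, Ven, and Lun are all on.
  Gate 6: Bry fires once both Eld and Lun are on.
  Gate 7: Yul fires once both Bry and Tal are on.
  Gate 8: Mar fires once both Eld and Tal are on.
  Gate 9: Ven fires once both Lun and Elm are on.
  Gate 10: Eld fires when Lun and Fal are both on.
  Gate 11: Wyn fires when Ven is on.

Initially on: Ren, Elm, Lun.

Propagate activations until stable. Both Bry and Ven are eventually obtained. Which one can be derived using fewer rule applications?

Ven

Ven: Gate 9: Lun and Elm on → Ven on. [1 rule application]
Bry: Gate 9: Lun and Elm on → Ven on. Ven is on, so Wyn fires (Gate 11). Gate 5: Wyn, Ven, and Lun on → Sab on. Wyn and Sab are on, so Eld fires (Gate 1). Gate 6: Eld and Lun on → Bry on. [5 rule applications]
Ven needs fewer.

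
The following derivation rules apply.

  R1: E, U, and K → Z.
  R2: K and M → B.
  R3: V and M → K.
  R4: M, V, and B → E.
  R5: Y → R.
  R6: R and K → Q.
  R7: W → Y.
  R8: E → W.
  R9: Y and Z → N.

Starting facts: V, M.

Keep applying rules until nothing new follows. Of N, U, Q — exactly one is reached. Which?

V and M hold, so K follows (R3).
K and M hold, so B follows (R2).
From M, V, and B, R4 gives E.
E holds, so W follows (R8).
W holds, so Y follows (R7).
From Y, R5 gives R.
R and K hold, so Q follows (R6).
N would need Y and Z (R9), but Z is never established. No rule produces U, and it is not given.

Q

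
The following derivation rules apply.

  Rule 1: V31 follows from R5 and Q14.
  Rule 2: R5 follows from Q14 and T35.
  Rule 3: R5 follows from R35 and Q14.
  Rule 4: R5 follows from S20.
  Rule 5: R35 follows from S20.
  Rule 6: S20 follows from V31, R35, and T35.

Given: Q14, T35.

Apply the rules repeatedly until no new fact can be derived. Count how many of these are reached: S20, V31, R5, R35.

2

Q14 and T35 hold, so R5 follows (Rule 2).
R5 and Q14 hold, so V31 follows (Rule 1).
S20 would need V31, R35, and T35 (Rule 6), but R35 is never established.
V31: reached.
R5: reached.
R35 would need S20 (Rule 5), but S20 is never established.
Reached: V31 and R5 — 2 of the 4.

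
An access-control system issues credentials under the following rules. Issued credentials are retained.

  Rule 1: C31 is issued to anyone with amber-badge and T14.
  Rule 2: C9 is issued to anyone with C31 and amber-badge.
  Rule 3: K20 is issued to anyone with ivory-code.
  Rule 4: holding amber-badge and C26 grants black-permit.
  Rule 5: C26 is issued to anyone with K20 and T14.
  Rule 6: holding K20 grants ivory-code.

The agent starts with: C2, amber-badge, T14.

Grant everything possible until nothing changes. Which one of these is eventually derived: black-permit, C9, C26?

Holding amber-badge and T14 grants C31 (Rule 1).
Holding C31 and amber-badge grants C9 (Rule 2).
black-permit would need amber-badge and C26 (Rule 4), but C26 is never granted. C26 would need K20 and T14 (Rule 5), but K20 is never granted.

C9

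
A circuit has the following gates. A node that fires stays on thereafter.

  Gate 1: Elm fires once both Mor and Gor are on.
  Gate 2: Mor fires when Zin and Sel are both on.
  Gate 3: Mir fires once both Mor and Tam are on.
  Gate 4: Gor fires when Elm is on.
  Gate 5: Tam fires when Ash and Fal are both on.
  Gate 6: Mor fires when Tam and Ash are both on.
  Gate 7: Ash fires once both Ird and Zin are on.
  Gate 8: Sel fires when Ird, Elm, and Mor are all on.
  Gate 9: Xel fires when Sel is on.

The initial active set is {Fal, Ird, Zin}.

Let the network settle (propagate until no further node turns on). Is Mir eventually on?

Yes

Ird and Zin are on, so Ash fires (Gate 7).
Ash and Fal are on, so Tam fires (Gate 5).
Gate 6: Tam and Ash on → Mor on.
Mor and Tam are on, so Mir fires (Gate 3).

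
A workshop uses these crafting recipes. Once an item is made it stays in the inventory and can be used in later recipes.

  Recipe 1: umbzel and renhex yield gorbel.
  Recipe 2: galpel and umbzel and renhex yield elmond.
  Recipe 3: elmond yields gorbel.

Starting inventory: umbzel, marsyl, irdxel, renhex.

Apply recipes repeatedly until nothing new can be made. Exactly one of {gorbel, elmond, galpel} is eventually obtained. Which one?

umbzel and renhex → gorbel (Recipe 1).
No rule produces galpel, and it is not given. elmond would need galpel, umbzel, and renhex (Recipe 2), but galpel is never obtained.

gorbel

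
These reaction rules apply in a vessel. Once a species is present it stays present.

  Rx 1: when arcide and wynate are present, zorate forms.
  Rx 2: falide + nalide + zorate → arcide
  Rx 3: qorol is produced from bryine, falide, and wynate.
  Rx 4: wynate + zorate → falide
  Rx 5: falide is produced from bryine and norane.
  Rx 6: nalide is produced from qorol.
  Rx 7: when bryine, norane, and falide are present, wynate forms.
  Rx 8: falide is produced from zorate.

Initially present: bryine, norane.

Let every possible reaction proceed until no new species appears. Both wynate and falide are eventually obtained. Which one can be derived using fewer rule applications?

falide: bryine and norane present → falide forms (Rx 5). [1 rule application]
wynate: bryine and norane present → falide forms (Rx 5). bryine, norane, and falide present → wynate forms (Rx 7). [2 rule applications]
falide needs fewer.

falide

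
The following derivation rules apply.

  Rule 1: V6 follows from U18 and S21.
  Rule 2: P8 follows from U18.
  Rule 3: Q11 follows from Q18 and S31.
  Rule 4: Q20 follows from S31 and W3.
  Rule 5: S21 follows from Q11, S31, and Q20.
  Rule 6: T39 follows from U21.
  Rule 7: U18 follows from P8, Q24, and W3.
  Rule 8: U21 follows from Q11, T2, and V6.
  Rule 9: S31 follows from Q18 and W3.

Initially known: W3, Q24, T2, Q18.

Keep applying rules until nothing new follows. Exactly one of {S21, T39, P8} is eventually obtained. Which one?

Q18 and W3 hold, so S31 follows (Rule 9).
Q18 and S31 hold, so Q11 follows (Rule 3).
From S31 and W3, Rule 4 gives Q20.
Q11, S31, and Q20 hold, so S21 follows (Rule 5).
P8 would need U18 (Rule 2), but U18 is never established. T39 would need U21 (Rule 6), but U21 is never established.

S21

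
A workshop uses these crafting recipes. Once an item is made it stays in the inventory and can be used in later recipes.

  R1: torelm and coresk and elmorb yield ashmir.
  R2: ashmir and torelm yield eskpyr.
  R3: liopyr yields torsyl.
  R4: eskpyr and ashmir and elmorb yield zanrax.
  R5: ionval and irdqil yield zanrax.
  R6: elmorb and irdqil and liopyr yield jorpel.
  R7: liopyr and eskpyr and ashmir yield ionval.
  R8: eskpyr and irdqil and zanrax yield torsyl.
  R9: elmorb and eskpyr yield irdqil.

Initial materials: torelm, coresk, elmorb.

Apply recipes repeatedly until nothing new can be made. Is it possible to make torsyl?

Using R1, torelm, coresk, and elmorb make ashmir.
ashmir and torelm → eskpyr (R2).
elmorb and eskpyr → irdqil (R9).
eskpyr and ashmir and elmorb → zanrax (R4).
eskpyr and irdqil and zanrax → torsyl (R8).

Yes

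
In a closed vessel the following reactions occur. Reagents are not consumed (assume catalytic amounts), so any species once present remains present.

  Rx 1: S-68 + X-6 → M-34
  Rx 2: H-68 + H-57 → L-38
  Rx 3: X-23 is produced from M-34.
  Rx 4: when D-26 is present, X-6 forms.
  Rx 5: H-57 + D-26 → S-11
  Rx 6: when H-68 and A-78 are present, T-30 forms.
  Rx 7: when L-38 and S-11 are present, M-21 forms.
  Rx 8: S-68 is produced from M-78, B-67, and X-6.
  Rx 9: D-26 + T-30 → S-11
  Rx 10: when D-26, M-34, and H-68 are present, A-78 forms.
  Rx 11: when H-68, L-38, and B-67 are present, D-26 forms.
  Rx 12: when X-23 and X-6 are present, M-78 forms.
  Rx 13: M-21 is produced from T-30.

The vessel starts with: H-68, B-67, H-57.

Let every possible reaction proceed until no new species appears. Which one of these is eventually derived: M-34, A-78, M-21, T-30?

H-68 and H-57 present → L-38 forms (Rx 2).
H-68, L-38, and B-67 present → D-26 forms (Rx 11).
H-57 and D-26 present → S-11 forms (Rx 5).
L-38 and S-11 present → M-21 forms (Rx 7).
A-78 would need D-26, M-34, and H-68 (Rx 10), but M-34 never forms. T-30 would need H-68 and A-78 (Rx 6), but A-78 never forms. M-34 would need S-68 and X-6 (Rx 1), but S-68 never forms.

M-21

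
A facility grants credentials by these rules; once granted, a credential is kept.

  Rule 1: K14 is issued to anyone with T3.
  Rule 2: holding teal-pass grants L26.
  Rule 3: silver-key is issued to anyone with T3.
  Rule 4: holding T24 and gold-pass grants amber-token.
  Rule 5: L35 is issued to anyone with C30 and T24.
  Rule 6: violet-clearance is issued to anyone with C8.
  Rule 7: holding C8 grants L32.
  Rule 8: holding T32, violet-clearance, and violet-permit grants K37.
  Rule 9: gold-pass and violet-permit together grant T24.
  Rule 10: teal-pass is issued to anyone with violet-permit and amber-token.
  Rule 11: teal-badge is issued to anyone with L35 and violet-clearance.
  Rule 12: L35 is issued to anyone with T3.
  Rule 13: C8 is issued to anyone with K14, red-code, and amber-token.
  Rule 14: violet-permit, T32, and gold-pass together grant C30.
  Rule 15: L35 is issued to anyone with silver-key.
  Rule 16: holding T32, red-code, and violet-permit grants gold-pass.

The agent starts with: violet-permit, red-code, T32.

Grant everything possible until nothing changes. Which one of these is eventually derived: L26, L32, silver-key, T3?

L26

Holding T32, red-code, and violet-permit grants gold-pass (Rule 16).
Holding gold-pass and violet-permit grants T24 (Rule 9).
Holding T24 and gold-pass grants amber-token (Rule 4).
Holding violet-permit and amber-token grants teal-pass (Rule 10).
Holding teal-pass grants L26 (Rule 2).
No rule produces T3, and it is not given. L32 would need C8 (Rule 7), but C8 is never granted. silver-key would need T3 (Rule 3), but T3 is never granted.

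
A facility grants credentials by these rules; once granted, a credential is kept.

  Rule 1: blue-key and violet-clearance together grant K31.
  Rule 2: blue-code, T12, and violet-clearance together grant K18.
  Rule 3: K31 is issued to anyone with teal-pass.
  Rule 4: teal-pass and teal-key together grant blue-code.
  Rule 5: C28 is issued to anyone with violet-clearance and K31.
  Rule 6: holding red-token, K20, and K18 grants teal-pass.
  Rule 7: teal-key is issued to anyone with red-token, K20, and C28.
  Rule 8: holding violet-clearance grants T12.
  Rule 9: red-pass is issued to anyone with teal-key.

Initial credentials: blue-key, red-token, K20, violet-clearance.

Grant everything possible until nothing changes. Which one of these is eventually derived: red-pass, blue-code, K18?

Holding blue-key and violet-clearance grants K31 (Rule 1).
Holding violet-clearance and K31 grants C28 (Rule 5).
Holding red-token, K20, and C28 grants teal-key (Rule 7).
Holding teal-key grants red-pass (Rule 9).
K18 would need blue-code, T12, and violet-clearance (Rule 2), but blue-code is never granted. blue-code would need teal-pass and teal-key (Rule 4), but teal-pass is never granted.

red-pass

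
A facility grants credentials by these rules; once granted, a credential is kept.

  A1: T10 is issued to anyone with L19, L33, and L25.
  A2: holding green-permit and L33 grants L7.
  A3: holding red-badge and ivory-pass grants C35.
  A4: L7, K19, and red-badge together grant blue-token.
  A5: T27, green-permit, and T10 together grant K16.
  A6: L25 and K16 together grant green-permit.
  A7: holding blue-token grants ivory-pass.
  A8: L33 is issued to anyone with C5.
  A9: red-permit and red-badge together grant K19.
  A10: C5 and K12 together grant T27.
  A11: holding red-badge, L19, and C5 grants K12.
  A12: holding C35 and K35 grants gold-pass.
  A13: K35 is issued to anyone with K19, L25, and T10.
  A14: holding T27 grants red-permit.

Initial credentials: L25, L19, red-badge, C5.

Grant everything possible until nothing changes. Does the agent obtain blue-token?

No

blue-token would need L7, K19, and red-badge (A4), but L7 is never granted.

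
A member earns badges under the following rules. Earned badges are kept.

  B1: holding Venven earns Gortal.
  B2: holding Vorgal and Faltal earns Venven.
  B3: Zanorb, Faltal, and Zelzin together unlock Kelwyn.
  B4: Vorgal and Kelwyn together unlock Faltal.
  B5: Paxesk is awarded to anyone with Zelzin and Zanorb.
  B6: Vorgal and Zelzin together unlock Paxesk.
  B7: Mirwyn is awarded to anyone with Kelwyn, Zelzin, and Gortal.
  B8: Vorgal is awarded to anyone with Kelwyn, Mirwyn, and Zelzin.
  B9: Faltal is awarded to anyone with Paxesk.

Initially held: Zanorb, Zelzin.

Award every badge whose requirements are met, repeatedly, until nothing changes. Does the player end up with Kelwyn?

Yes

With Zelzin and Zanorb, Paxesk is earned (B5).
With Paxesk, Faltal is earned (B9).
With Zanorb, Faltal, and Zelzin, Kelwyn is earned (B3).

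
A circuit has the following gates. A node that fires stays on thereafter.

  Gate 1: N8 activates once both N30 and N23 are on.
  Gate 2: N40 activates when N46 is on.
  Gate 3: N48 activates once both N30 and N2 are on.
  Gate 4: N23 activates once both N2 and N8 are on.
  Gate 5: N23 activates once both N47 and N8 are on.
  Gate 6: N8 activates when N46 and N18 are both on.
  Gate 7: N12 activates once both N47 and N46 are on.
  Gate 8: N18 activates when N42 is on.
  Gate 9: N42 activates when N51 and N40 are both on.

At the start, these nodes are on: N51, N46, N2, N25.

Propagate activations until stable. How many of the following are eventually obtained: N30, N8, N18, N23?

3

N46 is on, so N40 activates (Gate 2).
N51 and N40 are on, so N42 activates (Gate 9).
Gate 8: N42 on → N18 on.
Gate 6: N46 and N18 on → N8 on.
Gate 4: N2 and N8 on → N23 on.
No rule produces N30, and it is not given.
N8: reached.
N18: reached.
N23: reached.
Reached: N8, N18, and N23 — 3 of the 4.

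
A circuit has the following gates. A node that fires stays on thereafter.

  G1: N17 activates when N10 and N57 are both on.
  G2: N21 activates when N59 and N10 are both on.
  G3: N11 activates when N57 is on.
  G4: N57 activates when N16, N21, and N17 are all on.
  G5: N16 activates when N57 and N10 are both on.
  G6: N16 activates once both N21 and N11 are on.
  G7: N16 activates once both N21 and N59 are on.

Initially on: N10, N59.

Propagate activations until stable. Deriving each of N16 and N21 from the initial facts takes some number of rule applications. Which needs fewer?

N21

N21: G2: N59 and N10 on → N21 on. [1 rule application]
N16: G2: N59 and N10 on → N21 on. N21 and N59 are on, so N16 activates (G7). [2 rule applications]
N21 needs fewer.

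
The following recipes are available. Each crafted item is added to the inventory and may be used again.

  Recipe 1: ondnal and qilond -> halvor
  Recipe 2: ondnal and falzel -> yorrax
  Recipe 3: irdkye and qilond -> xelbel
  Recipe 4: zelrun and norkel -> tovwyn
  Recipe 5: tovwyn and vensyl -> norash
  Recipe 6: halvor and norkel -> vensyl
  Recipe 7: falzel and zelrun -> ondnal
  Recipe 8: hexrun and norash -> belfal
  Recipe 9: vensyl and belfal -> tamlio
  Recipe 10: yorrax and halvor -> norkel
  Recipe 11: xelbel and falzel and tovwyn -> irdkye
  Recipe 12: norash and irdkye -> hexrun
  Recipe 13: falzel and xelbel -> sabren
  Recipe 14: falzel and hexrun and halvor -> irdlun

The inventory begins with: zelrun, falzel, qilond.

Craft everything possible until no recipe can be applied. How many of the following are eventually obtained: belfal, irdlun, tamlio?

belfal would need hexrun and norash (Recipe 8), but hexrun is never obtained.
irdlun would need falzel, hexrun, and halvor (Recipe 14), but hexrun is never obtained.
tamlio would need vensyl and belfal (Recipe 9), but belfal is never obtained.
None of the 3 are reached.

0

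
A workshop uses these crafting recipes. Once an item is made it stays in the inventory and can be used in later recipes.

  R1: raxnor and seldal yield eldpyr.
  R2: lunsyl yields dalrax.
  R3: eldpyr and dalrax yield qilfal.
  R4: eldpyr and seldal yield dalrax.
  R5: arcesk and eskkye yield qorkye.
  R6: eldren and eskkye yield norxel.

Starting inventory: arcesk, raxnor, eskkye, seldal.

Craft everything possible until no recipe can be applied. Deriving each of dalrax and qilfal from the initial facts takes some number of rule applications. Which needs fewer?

dalrax: raxnor and seldal → eldpyr (R1). Using R4, eldpyr and seldal make dalrax. [2 rule applications]
qilfal: raxnor and seldal → eldpyr (R1). eldpyr and seldal → dalrax (R4). Using R3, eldpyr and dalrax make qilfal. [3 rule applications]
dalrax needs fewer.

dalrax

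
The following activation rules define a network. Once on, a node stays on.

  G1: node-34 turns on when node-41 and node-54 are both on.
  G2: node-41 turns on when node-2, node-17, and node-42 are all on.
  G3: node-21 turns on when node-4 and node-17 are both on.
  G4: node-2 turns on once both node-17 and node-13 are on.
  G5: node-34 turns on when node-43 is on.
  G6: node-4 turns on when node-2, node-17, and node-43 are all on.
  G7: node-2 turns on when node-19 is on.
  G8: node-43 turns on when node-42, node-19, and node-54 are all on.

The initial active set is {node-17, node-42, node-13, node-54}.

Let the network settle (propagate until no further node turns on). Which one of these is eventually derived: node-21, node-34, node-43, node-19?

node-34

G4: node-17 and node-13 on → node-2 on.
G2: node-2, node-17, and node-42 on → node-41 on.
G1: node-41 and node-54 on → node-34 on.
node-43 would need node-42, node-19, and node-54 (G8), but node-19 never turns on. node-21 would need node-4 and node-17 (G3), but node-4 never turns on. No rule produces node-19, and it is not given.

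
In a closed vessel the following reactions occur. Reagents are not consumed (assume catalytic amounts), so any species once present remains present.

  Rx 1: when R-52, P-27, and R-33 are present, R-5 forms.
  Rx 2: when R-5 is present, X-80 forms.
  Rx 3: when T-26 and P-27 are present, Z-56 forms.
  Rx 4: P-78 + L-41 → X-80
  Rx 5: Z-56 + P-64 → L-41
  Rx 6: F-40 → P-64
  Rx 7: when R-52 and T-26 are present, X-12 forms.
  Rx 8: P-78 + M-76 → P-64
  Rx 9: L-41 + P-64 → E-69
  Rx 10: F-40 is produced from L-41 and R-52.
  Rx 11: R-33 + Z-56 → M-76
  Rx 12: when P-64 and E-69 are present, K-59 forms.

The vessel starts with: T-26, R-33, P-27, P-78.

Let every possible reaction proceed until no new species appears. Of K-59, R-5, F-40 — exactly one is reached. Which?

K-59

T-26 and P-27 present → Z-56 forms (Rx 3).
R-33 and Z-56 present → M-76 forms (Rx 11).
P-78 and M-76 present → P-64 forms (Rx 8).
Z-56 and P-64 present → L-41 forms (Rx 5).
L-41 and P-64 present → E-69 forms (Rx 9).
P-64 and E-69 present → K-59 forms (Rx 12).
R-5 would need R-52, P-27, and R-33 (Rx 1), but R-52 never forms. F-40 would need L-41 and R-52 (Rx 10), but R-52 never forms.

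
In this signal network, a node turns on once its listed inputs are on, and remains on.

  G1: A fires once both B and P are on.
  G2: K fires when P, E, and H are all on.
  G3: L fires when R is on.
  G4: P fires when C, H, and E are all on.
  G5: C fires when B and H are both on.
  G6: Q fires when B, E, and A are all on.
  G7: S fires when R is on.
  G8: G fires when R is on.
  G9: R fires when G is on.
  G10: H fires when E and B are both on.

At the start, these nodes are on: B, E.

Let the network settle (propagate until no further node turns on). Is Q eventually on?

Yes

E and B are on, so H fires (G10).
B and H are on, so C fires (G5).
G4: C, H, and E on → P on.
B and P are on, so A fires (G1).
G6: B, E, and A on → Q on.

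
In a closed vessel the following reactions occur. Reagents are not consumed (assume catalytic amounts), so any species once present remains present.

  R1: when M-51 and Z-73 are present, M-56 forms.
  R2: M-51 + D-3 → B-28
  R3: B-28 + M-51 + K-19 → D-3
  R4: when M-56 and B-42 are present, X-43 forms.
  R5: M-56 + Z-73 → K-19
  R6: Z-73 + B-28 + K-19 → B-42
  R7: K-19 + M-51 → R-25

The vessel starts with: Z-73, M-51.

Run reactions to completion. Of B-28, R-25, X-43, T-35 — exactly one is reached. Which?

M-51 and Z-73 present → M-56 forms (R1).
M-56 and Z-73 present → K-19 forms (R5).
K-19 and M-51 present → R-25 forms (R7).
B-28 would need M-51 and D-3 (R2), but D-3 never forms. X-43 would need M-56 and B-42 (R4), but B-42 never forms. No rule produces T-35, and it is not given.

R-25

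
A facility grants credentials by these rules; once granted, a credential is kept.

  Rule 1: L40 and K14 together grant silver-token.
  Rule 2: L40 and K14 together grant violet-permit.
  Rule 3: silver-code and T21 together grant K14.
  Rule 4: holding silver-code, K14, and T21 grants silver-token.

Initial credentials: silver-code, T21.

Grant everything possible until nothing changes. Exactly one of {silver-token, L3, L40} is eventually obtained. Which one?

silver-token

Holding silver-code and T21 grants K14 (Rule 3).
Holding silver-code, K14, and T21 grants silver-token (Rule 4).
No rule produces L3, and it is not given. No rule produces L40, and it is not given.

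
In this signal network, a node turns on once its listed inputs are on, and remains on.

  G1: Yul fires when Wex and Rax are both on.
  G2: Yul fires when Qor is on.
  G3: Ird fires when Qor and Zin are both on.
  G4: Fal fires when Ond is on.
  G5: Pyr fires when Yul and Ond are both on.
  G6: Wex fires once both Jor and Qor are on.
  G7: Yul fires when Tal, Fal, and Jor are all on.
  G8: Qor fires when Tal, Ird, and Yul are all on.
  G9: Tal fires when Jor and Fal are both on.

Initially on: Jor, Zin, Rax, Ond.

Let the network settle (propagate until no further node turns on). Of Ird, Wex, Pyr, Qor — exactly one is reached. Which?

Pyr

G4: Ond on → Fal on.
Jor and Fal are on, so Tal fires (G9).
G7: Tal, Fal, and Jor on → Yul on.
Yul and Ond are on, so Pyr fires (G5).
Qor would need Tal, Ird, and Yul (G8), but Ird never turns on. Ird would need Qor and Zin (G3), but Qor never turns on. Wex would need Jor and Qor (G6), but Qor never turns on.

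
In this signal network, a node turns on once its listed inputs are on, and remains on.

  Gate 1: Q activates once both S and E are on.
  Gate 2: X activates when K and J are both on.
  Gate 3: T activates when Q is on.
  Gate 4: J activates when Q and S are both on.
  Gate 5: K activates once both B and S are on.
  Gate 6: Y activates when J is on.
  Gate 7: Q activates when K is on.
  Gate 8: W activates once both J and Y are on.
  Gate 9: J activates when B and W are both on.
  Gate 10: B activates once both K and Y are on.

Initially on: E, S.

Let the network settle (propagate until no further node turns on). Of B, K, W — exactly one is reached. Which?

S and E are on, so Q activates (Gate 1).
Gate 4: Q and S on → J on.
Gate 6: J on → Y on.
Gate 8: J and Y on → W on.
K would need B and S (Gate 5), but B never turns on. B would need K and Y (Gate 10), but K never turns on.

W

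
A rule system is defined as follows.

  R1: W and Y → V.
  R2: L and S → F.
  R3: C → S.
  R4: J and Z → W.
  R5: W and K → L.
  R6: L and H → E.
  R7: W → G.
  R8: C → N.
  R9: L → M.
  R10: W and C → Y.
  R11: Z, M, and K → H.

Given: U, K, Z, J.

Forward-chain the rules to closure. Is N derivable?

No

N would need C (R8), but C is never established.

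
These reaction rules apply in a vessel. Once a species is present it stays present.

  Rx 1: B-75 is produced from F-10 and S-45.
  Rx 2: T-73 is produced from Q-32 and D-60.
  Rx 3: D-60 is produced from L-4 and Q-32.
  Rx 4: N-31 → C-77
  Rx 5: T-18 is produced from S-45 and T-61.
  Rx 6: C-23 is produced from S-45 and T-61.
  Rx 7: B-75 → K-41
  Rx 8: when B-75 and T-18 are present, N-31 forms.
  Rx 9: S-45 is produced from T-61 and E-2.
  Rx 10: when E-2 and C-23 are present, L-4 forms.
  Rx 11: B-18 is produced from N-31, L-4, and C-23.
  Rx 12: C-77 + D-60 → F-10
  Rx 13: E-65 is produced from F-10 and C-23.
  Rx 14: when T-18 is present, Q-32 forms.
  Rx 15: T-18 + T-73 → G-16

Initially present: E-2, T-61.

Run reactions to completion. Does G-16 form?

Yes

T-61 and E-2 present → S-45 forms (Rx 9).
S-45 and T-61 present → C-23 forms (Rx 6).
S-45 and T-61 present → T-18 forms (Rx 5).
E-2 and C-23 present → L-4 forms (Rx 10).
T-18 present → Q-32 forms (Rx 14).
L-4 and Q-32 present → D-60 forms (Rx 3).
Q-32 and D-60 present → T-73 forms (Rx 2).
T-18 and T-73 present → G-16 forms (Rx 15).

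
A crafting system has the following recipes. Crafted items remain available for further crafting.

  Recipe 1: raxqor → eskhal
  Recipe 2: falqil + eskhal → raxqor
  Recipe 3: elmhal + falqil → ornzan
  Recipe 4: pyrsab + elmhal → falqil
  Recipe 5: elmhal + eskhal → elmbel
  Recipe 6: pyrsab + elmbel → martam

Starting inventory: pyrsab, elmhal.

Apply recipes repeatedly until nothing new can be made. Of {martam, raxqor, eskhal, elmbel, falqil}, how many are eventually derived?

1

Using Recipe 4, pyrsab and elmhal make falqil.
martam would need pyrsab and elmbel (Recipe 6), but elmbel is never obtained.
raxqor would need falqil and eskhal (Recipe 2), but eskhal is never obtained.
eskhal would need raxqor (Recipe 1), but raxqor is never obtained.
elmbel would need elmhal and eskhal (Recipe 5), but eskhal is never obtained.
falqil: reached.
Reached: falqil — 1 of the 5.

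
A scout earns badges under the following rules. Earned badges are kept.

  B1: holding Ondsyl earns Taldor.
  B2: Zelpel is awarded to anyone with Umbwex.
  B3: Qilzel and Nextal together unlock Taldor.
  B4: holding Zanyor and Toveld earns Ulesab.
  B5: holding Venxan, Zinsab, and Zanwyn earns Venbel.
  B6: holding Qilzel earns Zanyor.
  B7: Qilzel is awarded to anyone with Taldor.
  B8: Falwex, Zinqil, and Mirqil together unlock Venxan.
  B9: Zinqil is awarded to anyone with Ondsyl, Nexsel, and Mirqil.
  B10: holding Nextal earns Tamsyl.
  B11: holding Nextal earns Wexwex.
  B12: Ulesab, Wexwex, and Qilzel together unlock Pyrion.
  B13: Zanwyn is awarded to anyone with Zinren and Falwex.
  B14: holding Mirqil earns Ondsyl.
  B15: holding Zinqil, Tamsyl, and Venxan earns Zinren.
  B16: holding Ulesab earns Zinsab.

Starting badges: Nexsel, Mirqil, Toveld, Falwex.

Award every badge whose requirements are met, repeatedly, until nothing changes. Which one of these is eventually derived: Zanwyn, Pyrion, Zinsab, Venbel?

With Mirqil, Ondsyl is earned (B14).
With Ondsyl, Taldor is earned (B1).
With Taldor, Qilzel is earned (B7).
With Qilzel, Zanyor is earned (B6).
With Zanyor and Toveld, Ulesab is earned (B4).
With Ulesab, Zinsab is earned (B16).
Venbel would need Venxan, Zinsab, and Zanwyn (B5), but Zanwyn is never earned. Zanwyn would need Zinren and Falwex (B13), but Zinren is never earned. Pyrion would need Ulesab, Wexwex, and Qilzel (B12), but Wexwex is never earned.

Zinsab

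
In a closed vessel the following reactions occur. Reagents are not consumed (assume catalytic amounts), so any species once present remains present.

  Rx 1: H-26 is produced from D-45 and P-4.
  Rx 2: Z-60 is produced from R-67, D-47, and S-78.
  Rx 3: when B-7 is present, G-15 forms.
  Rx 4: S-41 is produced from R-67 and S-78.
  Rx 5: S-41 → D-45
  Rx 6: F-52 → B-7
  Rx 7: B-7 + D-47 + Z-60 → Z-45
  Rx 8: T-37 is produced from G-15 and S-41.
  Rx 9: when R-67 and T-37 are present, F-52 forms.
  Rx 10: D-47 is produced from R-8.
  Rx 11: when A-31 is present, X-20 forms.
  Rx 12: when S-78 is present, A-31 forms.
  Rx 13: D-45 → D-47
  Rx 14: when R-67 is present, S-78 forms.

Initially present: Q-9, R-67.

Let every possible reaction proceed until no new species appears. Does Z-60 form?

R-67 present → S-78 forms (Rx 14).
R-67 and S-78 present → S-41 forms (Rx 4).
S-41 present → D-45 forms (Rx 5).
D-45 present → D-47 forms (Rx 13).
R-67, D-47, and S-78 present → Z-60 forms (Rx 2).

Yes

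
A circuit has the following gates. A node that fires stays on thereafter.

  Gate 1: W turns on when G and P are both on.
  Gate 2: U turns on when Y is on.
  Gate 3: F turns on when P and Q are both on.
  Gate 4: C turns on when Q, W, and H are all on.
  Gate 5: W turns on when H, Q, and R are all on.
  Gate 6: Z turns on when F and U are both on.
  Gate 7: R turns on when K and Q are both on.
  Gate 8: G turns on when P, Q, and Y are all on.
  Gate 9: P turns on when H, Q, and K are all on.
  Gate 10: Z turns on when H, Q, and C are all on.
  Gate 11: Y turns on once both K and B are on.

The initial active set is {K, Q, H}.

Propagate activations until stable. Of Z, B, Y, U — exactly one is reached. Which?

K and Q are on, so R turns on (Gate 7).
H, Q, and R are on, so W turns on (Gate 5).
Gate 4: Q, W, and H on → C on.
H, Q, and C are on, so Z turns on (Gate 10).
U would need Y (Gate 2), but Y never turns on. No rule produces B, and it is not given. Y would need K and B (Gate 11), but B never turns on.

Z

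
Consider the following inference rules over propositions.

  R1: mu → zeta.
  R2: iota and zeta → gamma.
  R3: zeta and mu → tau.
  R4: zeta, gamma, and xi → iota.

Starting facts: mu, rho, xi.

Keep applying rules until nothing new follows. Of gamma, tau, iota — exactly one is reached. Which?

tau

From mu, R1 gives zeta.
From zeta and mu, R3 gives tau.
gamma would need iota and zeta (R2), but iota is never established. iota would need zeta, gamma, and xi (R4), but gamma is never established.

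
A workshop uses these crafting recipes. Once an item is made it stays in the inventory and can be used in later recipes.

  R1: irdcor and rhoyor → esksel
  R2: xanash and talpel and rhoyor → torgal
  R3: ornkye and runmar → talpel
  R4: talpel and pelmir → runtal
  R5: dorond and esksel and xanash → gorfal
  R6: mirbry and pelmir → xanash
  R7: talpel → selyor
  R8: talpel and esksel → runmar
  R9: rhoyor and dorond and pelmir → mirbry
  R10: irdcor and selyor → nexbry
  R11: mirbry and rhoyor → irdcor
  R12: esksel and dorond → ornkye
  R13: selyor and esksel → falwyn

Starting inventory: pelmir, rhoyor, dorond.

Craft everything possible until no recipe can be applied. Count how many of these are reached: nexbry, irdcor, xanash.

2

Using R9, rhoyor, dorond, and pelmir make mirbry.
Using R11, mirbry and rhoyor make irdcor.
mirbry and pelmir → xanash (R6).
nexbry would need irdcor and selyor (R10), but selyor is never obtained.
irdcor: reached.
xanash: reached.
Reached: irdcor and xanash — 2 of the 3.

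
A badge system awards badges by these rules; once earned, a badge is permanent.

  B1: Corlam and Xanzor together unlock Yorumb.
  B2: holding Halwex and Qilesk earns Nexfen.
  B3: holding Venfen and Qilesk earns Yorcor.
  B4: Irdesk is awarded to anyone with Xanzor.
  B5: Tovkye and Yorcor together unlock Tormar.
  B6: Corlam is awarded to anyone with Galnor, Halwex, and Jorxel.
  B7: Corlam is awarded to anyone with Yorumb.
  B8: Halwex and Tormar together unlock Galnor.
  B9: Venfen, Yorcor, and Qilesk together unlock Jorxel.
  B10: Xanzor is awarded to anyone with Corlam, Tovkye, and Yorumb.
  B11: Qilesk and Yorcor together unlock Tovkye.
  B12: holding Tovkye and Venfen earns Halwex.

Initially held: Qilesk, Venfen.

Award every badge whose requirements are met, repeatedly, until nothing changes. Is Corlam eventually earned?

Yes

With Venfen and Qilesk, Yorcor is earned (B3).
With Venfen, Yorcor, and Qilesk, Jorxel is earned (B9).
With Qilesk and Yorcor, Tovkye is earned (B11).
With Tovkye and Venfen, Halwex is earned (B12).
With Tovkye and Yorcor, Tormar is earned (B5).
With Halwex and Tormar, Galnor is earned (B8).
With Galnor, Halwex, and Jorxel, Corlam is earned (B6).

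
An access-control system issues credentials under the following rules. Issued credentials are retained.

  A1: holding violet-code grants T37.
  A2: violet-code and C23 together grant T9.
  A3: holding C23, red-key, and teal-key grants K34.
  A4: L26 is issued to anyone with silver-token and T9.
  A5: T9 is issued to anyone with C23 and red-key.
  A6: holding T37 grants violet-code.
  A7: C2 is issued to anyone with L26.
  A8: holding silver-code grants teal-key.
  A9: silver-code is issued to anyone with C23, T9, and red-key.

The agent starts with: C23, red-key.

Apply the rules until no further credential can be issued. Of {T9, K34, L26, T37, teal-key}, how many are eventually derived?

3

Holding C23 and red-key grants T9 (A5).
Holding C23, T9, and red-key grants silver-code (A9).
Holding silver-code grants teal-key (A8).
Holding C23, red-key, and teal-key grants K34 (A3).
T9: reached.
K34: reached.
L26 would need silver-token and T9 (A4), but silver-token is never granted.
T37 would need violet-code (A1), but violet-code is never granted.
teal-key: reached.
Reached: T9, K34, and teal-key — 3 of the 5.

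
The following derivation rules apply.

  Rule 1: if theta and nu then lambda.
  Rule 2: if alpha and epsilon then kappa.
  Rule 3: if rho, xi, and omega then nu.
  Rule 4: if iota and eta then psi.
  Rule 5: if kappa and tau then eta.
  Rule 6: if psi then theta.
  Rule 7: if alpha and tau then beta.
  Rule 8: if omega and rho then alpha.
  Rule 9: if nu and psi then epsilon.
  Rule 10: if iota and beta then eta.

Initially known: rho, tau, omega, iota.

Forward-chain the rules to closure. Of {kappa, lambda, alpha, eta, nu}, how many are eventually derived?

2

omega and rho hold, so alpha follows (Rule 8).
alpha and tau hold, so beta follows (Rule 7).
From iota and beta, Rule 10 gives eta.
kappa would need alpha and epsilon (Rule 2), but epsilon is never established.
lambda would need theta and nu (Rule 1), but nu is never established.
alpha: reached.
eta: reached.
nu would need rho, xi, and omega (Rule 3), but xi is never established.
Reached: alpha and eta — 2 of the 5.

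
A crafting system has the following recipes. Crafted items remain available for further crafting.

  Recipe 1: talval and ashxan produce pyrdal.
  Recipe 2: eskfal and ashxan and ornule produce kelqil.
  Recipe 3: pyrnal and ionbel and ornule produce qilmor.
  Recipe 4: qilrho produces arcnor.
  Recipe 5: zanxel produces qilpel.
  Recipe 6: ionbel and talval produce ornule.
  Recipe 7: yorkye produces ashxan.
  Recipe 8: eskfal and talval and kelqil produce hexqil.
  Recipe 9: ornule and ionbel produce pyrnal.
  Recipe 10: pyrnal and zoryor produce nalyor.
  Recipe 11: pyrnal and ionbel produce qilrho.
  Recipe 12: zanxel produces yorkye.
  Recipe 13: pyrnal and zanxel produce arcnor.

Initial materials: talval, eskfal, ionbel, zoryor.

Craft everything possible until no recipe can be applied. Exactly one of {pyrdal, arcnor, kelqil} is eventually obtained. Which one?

ionbel and talval → ornule (Recipe 6).
Using Recipe 9, ornule and ionbel make pyrnal.
pyrnal and ionbel → qilrho (Recipe 11).
Using Recipe 4, qilrho makes arcnor.
kelqil would need eskfal, ashxan, and ornule (Recipe 2), but ashxan is never obtained. pyrdal would need talval and ashxan (Recipe 1), but ashxan is never obtained.

arcnor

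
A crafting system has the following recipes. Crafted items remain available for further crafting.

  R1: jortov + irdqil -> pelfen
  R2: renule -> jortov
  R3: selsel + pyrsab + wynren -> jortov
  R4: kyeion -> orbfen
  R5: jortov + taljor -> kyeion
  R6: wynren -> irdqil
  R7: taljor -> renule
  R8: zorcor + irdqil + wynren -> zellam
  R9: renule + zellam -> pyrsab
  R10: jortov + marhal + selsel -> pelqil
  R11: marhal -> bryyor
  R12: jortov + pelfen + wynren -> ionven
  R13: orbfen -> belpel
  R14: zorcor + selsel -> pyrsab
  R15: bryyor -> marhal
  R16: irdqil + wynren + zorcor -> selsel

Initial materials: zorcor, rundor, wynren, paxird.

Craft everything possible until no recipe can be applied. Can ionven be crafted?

Yes

Using R6, wynren makes irdqil.
Using R16, irdqil, wynren, and zorcor make selsel.
zorcor + selsel -> pyrsab (R14).
Using R3, selsel, pyrsab, and wynren make jortov.
jortov + irdqil -> pelfen (R1).
jortov + pelfen + wynren -> ionven (R12).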